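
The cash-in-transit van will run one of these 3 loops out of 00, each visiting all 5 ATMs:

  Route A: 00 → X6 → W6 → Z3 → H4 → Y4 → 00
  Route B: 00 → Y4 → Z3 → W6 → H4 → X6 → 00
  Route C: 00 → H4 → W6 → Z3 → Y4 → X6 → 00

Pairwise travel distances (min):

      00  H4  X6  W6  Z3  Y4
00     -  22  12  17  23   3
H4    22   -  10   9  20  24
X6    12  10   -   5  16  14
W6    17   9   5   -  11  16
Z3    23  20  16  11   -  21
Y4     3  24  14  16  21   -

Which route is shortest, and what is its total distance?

Route A: 12 + 5 + 11 + 20 + 24 + 3 = 75
Route B: 3 + 21 + 11 + 9 + 10 + 12 = 66
Route C: 22 + 9 + 11 + 21 + 14 + 12 = 89

Shortest is Route B, total 66 min.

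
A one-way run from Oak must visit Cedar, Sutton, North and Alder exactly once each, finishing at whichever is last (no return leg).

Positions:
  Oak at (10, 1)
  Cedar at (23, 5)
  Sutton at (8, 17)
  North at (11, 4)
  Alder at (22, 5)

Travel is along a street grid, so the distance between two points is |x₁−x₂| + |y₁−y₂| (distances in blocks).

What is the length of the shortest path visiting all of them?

Minimum one-way distance = 44 blocks.

There are 4! = 24 possible orderings.
Oak → Cedar → Sutton → North → Alder: 17+27+16+12 = 72
Oak → Cedar → Sutton → Alder → North: 17+27+26+12 = 82
Oak → Cedar → North → Sutton → Alder: 17+13+16+26 = 72
Oak → Cedar → North → Alder → Sutton: 17+13+12+26 = 68
Oak → Cedar → Alder → Sutton → North: 17+1+26+16 = 60
Oak → Cedar → Alder → North → Sutton: 17+1+12+16 = 46
Oak → Sutton → Cedar → North → Alder: 18+27+13+12 = 70
Oak → Sutton → Cedar → Alder → North: 18+27+1+12 = 58
Oak → Sutton → North → Cedar → Alder: 18+16+13+1 = 48
Oak → Sutton → North → Alder → Cedar: 18+16+12+1 = 47
Oak → Sutton → Alder → Cedar → North: 18+26+1+13 = 58
Oak → Sutton → Alder → North → Cedar: 18+26+12+13 = 69
Oak → North → Cedar → Sutton → Alder: 4+13+27+26 = 70
Oak → North → Cedar → Alder → Sutton: 4+13+1+26 = 44
… (10 more)
The minimum is 44.
One shortest path: Oak → North → Cedar → Alder → Sutton.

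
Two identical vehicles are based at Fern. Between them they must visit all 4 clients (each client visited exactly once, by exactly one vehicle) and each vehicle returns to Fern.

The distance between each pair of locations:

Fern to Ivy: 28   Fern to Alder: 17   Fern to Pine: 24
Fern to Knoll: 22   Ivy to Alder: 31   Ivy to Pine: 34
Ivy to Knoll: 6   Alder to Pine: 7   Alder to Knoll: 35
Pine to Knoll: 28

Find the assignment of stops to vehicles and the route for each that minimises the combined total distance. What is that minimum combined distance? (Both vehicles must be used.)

There are 2^3 − 1 = 7 ways to divide the 4 stops into two non-empty groups. For each, the best each vehicle can do is its own shortest tour through its group:
  {Ivy} + {Alder, Pine, Knoll}: 56 + 74 = 130
  {Alder} + {Ivy, Pine, Knoll}: 34 + 86 = 120
  {Ivy, Alder} + {Pine, Knoll}: 76 + 74 = 150
  {Pine} + {Ivy, Alder, Knoll}: 48 + 76 = 124
  {Ivy, Pine} + {Alder, Knoll}: 86 + 74 = 160
  {Alder, Pine} + {Ivy, Knoll}: 48 + 56 = 104
  … (7 splits in total)
Best: vehicle 1 Fern → Alder → Pine → Fern = 48; vehicle 2 Fern → Ivy → Knoll → Fern = 56; combined 104.

Minimum combined distance: 104.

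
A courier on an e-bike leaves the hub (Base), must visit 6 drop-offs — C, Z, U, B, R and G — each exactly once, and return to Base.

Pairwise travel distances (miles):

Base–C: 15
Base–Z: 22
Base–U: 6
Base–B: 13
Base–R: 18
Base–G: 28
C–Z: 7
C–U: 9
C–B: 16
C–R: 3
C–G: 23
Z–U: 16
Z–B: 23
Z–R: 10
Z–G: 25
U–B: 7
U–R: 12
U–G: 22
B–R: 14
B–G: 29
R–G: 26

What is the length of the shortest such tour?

Shortest round trip = 90 miles.

Base→C→Z→U→B→R→G→Base: 15+7+16+7+14+26+28 = 113
Base→C→Z→U→B→G→R→Base: 15+7+16+7+29+26+18 = 118
Base→C→Z→U→R→B→G→Base: 15+7+16+12+14+29+28 = 121
Base→C→Z→U→R→G→B→Base: 15+7+16+12+26+29+13 = 118
Base→C→Z→U→G→B→R→Base: 15+7+16+22+29+14+18 = 121
Base→C→Z→U→G→R→B→Base: 15+7+16+22+26+14+13 = 113
Base→C→Z→B→U→R→G→Base: 15+7+23+7+12+26+28 = 118
Base→C→Z→B→U→G→R→Base: 15+7+23+7+22+26+18 = 118
… (352 more)
Base→U→B→R→C→Z→G→Base: 6+7+14+3+7+25+28 = 90  ← best
The minimum is 90.
One optimal route: Base → U → B → R → C → Z → G → Base (or its reverse).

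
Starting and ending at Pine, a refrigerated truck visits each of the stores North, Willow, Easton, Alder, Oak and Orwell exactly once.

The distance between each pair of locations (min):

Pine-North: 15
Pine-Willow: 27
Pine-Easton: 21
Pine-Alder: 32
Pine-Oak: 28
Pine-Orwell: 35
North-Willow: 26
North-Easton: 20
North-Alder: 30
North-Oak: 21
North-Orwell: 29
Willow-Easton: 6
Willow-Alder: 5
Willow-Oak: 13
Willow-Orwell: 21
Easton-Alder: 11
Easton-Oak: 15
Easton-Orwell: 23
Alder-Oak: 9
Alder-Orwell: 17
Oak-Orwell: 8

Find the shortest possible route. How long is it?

With 6 stops there are 6!/2 = 360 distinct round trips (a route and its reverse cost the same).
Pine→North→Willow→Easton→Alder→Oak→Orwell→Pine: 15+26+6+11+9+8+35 = 110
Pine→North→Willow→Easton→Alder→Orwell→Oak→Pine: 15+26+6+11+17+8+28 = 111
Pine→North→Willow→Easton→Oak→Alder→Orwell→Pine: 15+26+6+15+9+17+35 = 123
Pine→North→Willow→Easton→Oak→Orwell→Alder→Pine: 15+26+6+15+8+17+32 = 119
Pine→North→Willow→Easton→Orwell→Alder→Oak→Pine: 15+26+6+23+17+9+28 = 124
Pine→North→Willow→Easton→Orwell→Oak→Alder→Pine: 15+26+6+23+8+9+32 = 119
Pine→North→Willow→Alder→Easton→Oak→Orwell→Pine: 15+26+5+11+15+8+35 = 115
Pine→North→Willow→Alder→Easton→Orwell→Oak→Pine: 15+26+5+11+23+8+28 = 116
… (352 more)
Pine→North→Oak→Orwell→Alder→Willow→Easton→Pine: 15+21+8+17+5+6+21 = 93  ← best
The minimum is 93.
One optimal route: Pine → North → Oak → Orwell → Alder → Willow → Easton → Pine (or its reverse).

93 min — the shortest possible round trip.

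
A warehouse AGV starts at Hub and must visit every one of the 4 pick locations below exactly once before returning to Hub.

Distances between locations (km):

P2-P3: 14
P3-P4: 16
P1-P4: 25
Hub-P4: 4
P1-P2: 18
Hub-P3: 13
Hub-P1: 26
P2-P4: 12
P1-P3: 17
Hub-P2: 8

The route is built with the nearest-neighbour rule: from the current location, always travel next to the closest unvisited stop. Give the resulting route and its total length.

73 km along Hub → P4 → P2 → P3 → P1 → Hub.

Hub → [P4:4 / P2:8 / P3:13 / P1:26] → P4 (4)
P4 → [P2:12 / P3:16 / P1:25] → P2 (12)
P2 → [P3:14 / P1:18] → P3 (14)
P3 → [P1:17] → P1 (17)
Return P1→Hub: 26.
Total = 4 + 12 + 14 + 17 + 26 = 73.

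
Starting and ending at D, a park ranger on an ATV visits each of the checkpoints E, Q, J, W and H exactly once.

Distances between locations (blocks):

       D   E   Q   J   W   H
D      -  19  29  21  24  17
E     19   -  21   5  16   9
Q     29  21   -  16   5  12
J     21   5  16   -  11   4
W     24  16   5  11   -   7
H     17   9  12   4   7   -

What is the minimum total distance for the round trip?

Shortest round trip = 69 blocks.

There are 60 distinct closed tours to check (reversals are equivalent).
D→E→Q→J→W→H→D: 19+21+16+11+7+17 = 91
D→E→Q→J→H→W→D: 19+21+16+4+7+24 = 91
D→E→Q→W→J→H→D: 19+21+5+11+4+17 = 77
D→E→Q→W→H→J→D: 19+21+5+7+4+21 = 77
D→E→Q→H→J→W→D: 19+21+12+4+11+24 = 91
D→E→Q→H→W→J→D: 19+21+12+7+11+21 = 91
D→E→J→Q→W→H→D: 19+5+16+5+7+17 = 69
D→E→J→Q→H→W→D: 19+5+16+12+7+24 = 83
D→E→J→W→Q→H→D: 19+5+11+5+12+17 = 69
D→E→J→W→H→Q→D: 19+5+11+7+12+29 = 83
D→E→J→H→Q→W→D: 19+5+4+12+5+24 = 69
D→E→J→H→W→Q→D: 19+5+4+7+5+29 = 69
D→E→W→Q→J→H→D: 19+16+5+16+4+17 = 77
D→E→W→Q→H→J→D: 19+16+5+12+4+21 = 77
… (46 more)
The minimum is 69.
One optimal route: D → E → J → Q → W → H → D (or its reverse).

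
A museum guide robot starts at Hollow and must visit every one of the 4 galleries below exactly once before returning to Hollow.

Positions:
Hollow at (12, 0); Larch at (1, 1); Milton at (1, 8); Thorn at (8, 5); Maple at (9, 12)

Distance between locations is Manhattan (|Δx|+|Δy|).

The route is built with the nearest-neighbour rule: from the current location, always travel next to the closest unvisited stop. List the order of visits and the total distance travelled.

Hollow → [Thorn:9 / Larch:12 / Maple:15 / Milton:19] → Thorn (9)
Thorn → [Maple:8 / Milton:10 / Larch:11] → Maple (8)
Maple → [Milton:12 / Larch:19] → Milton (12)
Milton → [Larch:7] → Larch (7)
Return Larch→Hollow: 12.
Total = 9 + 8 + 12 + 7 + 12 = 48.

Nearest-neighbour total = 48; route Hollow → Thorn → Maple → Milton → Larch → Hollow.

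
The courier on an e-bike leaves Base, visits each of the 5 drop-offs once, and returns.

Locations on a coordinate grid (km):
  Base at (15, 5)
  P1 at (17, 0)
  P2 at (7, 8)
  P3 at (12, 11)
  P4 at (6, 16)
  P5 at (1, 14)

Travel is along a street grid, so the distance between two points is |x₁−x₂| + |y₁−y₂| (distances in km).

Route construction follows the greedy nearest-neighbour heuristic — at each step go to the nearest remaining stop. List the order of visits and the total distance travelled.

Nearest-neighbour total = 70 km; route Base → P1 → P3 → P2 → P4 → P5 → Base.

Base → [P1:7 / P3:9 / P2:11 / P4:20 / P5:23] → P1 (7)
P1 → [P3:16 / P2:18 / P4:27 / P5:30] → P3 (16)
P3 → [P2:8 / P4:11 / P5:14] → P2 (8)
P2 → [P4:9 / P5:12] → P4 (9)
P4 → [P5:7] → P5 (7)
Return P5→Base: 23.
Total = 7 + 16 + 8 + 9 + 7 + 23 = 70.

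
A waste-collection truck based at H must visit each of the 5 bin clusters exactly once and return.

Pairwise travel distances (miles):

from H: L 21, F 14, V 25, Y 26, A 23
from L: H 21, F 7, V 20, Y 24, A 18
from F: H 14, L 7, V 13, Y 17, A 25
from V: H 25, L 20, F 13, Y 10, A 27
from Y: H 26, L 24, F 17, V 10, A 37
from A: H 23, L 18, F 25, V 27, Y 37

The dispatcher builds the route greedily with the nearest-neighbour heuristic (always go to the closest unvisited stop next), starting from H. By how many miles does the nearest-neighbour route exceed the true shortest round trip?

5 miles longer than the optimal tour.

From H: F=14, L=21, A=23, V=25, Y=26 → choose F (14).
From F: L=7, V=13, Y=17, A=25 → choose L (7).
From L: A=18, V=20, Y=24 → choose A (18).
From A: V=27, Y=37 → choose V (27).
From V: Y=10 → choose Y (10).
NN route H → F → L → A → V → Y → H costs 102.
Optimal: H → Y → V → F → L → A → H costs 97 (by enumerating all 60 distinct tours).
Excess = 102 − 97 = 5.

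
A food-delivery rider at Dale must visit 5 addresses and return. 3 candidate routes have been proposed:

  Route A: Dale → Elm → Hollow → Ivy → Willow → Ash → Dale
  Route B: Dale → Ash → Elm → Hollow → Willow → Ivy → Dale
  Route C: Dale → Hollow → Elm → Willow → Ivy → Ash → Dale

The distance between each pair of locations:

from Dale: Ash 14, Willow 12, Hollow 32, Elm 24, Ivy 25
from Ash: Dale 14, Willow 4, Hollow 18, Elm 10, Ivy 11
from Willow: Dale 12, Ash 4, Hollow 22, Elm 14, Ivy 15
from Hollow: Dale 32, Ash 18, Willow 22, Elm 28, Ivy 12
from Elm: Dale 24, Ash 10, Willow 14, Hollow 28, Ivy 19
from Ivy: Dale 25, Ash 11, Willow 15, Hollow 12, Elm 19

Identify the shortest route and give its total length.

Shortest is Route A, total 97.

Route A: 24 + 28 + 12 + 15 + 4 + 14 = 97
Route B: 14 + 10 + 28 + 22 + 15 + 25 = 114
Route C: 32 + 28 + 14 + 15 + 11 + 14 = 114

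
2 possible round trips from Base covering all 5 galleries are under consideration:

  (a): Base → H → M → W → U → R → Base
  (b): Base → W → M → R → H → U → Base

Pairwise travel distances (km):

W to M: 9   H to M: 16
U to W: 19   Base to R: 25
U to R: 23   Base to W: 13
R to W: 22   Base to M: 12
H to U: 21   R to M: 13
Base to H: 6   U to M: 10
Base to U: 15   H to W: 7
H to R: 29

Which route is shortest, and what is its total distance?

98 km — (a) is the shortest.

(a): 6 + 16 + 9 + 19 + 23 + 25 = 98
(b): 13 + 9 + 13 + 29 + 21 + 15 = 100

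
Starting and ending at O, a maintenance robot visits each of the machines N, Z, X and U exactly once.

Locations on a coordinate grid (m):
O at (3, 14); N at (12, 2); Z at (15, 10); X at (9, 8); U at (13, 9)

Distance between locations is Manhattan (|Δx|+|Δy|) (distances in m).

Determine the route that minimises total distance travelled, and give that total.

Shortest round trip = 48 m.

With 4 stops there are 4!/2 = 12 distinct round trips (a route and its reverse cost the same).
O-N-Z-X-U-O: 21+11+8+5+15 = 60
O-N-Z-U-X-O: 21+11+3+5+12 = 52
O-N-X-Z-U-O: 21+9+8+3+15 = 56
O-N-X-U-Z-O: 21+9+5+3+16 = 54
O-N-U-Z-X-O: 21+8+3+8+12 = 52
O-N-U-X-Z-O: 21+8+5+8+16 = 58
O-Z-N-X-U-O: 16+11+9+5+15 = 56
O-Z-N-U-X-O: 16+11+8+5+12 = 52
O-Z-X-N-U-O: 16+8+9+8+15 = 56
O-Z-U-N-X-O: 16+3+8+9+12 = 48
O-X-N-Z-U-O: 12+9+11+3+15 = 50
O-X-Z-N-U-O: 12+8+11+8+15 = 54
The minimum is 48.
One optimal route: O → Z → U → N → X → O (or its reverse).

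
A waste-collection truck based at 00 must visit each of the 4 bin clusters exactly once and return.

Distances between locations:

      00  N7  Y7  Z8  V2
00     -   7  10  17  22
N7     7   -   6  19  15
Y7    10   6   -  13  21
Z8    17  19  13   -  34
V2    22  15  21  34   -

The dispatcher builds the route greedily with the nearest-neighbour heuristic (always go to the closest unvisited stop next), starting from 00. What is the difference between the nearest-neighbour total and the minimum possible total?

From 00: N7=7, Y7=10, Z8=17, V2=22 → choose N7 (7).
From N7: Y7=6, V2=15, Z8=19 → choose Y7 (6).
From Y7: Z8=13, V2=21 → choose Z8 (13).
From Z8: V2=34 → choose V2 (34).
NN route 00 → N7 → Y7 → Z8 → V2 → 00 costs 82.
Optimal: 00 → N7 → V2 → Y7 → Z8 → 00 costs 73 (by enumerating all 12 distinct tours).
Excess = 82 − 73 = 9.

The nearest-neighbour route is 9 longer than optimal.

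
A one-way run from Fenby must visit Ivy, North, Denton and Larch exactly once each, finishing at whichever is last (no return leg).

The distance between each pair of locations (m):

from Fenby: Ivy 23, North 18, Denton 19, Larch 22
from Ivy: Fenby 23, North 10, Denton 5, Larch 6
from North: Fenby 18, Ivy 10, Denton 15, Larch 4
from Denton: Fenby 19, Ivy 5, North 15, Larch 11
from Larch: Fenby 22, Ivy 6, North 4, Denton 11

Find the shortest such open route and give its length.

Shortest open route: 33 m.

There are 4! = 24 possible orderings.
Fenby - Ivy - North - Denton - Larch: 23+10+15+11 = 59
Fenby - Ivy - North - Larch - Denton: 23+10+4+11 = 48
Fenby - Ivy - Denton - North - Larch: 23+5+15+4 = 47
Fenby - Ivy - Denton - Larch - North: 23+5+11+4 = 43
Fenby - Ivy - Larch - North - Denton: 23+6+4+15 = 48
Fenby - Ivy - Larch - Denton - North: 23+6+11+15 = 55
Fenby - North - Ivy - Denton - Larch: 18+10+5+11 = 44
Fenby - North - Ivy - Larch - Denton: 18+10+6+11 = 45
Fenby - North - Denton - Ivy - Larch: 18+15+5+6 = 44
Fenby - North - Denton - Larch - Ivy: 18+15+11+6 = 50
Fenby - North - Larch - Ivy - Denton: 18+4+6+5 = 33
Fenby - North - Larch - Denton - Ivy: 18+4+11+5 = 38
Fenby - Denton - Ivy - North - Larch: 19+5+10+4 = 38
Fenby - Denton - Ivy - Larch - North: 19+5+6+4 = 34
… (10 more)
The minimum is 33.
One shortest path: Fenby → North → Larch → Ivy → Denton.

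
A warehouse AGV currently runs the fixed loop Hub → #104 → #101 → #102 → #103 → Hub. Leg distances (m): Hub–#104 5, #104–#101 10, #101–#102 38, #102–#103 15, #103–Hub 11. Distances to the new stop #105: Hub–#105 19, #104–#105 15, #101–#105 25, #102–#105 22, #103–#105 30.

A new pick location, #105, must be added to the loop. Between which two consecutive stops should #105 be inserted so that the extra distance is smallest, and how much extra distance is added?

Insertion cost between consecutive stops i–j is d(i,#105) + d(#105,j) − d(i,j):
  between Hub and #104: 19 + 15 − 5 = 29
  between #104 and #101: 15 + 25 − 10 = 30
  between #101 and #102: 25 + 22 − 38 = 9
  between #102 and #103: 22 + 30 − 15 = 37
  between #103 and Hub: 30 + 19 − 11 = 38
Cheapest insertion is between #101 and #102, adding 9.
New total = 79 + 9 = 88.

+9 m — insert #105 between #101 and #102.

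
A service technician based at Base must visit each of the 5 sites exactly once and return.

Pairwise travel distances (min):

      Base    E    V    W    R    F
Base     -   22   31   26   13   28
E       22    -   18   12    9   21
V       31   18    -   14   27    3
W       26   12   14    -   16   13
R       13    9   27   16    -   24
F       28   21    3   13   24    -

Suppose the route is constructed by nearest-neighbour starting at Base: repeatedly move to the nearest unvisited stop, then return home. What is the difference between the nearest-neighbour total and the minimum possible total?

Excess over optimum: 2 min.

From Base: R=13, E=22, W=26, F=28, V=31 → choose R (13).
From R: E=9, W=16, F=24, V=27 → choose E (9).
From E: W=12, V=18, F=21 → choose W (12).
From W: F=13, V=14 → choose F (13).
From F: V=3 → choose V (3).
NN route Base → R → E → W → F → V → Base costs 81.
Optimal: Base → R → E → W → V → F → Base costs 79 (by enumerating all 60 distinct tours).
Excess = 81 − 79 = 2.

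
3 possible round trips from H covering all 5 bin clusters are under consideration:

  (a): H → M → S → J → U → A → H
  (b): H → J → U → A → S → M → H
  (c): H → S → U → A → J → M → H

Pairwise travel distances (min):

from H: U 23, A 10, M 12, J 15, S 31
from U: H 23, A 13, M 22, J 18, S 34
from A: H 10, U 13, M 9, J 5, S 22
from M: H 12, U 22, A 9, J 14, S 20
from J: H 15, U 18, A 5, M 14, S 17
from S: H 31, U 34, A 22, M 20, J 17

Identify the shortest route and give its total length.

90 min — (a) is the shortest.

(a): 12 + 20 + 17 + 18 + 13 + 10 = 90
(b): 15 + 18 + 13 + 22 + 20 + 12 = 100
(c): 31 + 34 + 13 + 5 + 14 + 12 = 109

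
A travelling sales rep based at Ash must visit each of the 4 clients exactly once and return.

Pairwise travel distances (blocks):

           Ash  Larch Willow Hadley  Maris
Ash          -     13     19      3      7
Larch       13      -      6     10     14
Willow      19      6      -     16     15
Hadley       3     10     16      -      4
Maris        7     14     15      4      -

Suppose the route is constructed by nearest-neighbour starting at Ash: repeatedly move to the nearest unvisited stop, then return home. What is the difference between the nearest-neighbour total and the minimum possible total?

Ash: Hadley=3, Maris=7, Larch=13, Willow=19 ⇒ Hadley
Hadley: Maris=4, Larch=10, Willow=16 ⇒ Maris
Maris: Larch=14, Willow=15 ⇒ Larch
Larch: Willow=6 ⇒ Willow
NN route Ash → Hadley → Maris → Larch → Willow → Ash costs 46.
Optimal: Ash → Larch → Willow → Maris → Hadley → Ash costs 41 (by enumerating all 12 distinct tours).
Excess = 46 − 41 = 5.

5 blocks longer than the optimal tour.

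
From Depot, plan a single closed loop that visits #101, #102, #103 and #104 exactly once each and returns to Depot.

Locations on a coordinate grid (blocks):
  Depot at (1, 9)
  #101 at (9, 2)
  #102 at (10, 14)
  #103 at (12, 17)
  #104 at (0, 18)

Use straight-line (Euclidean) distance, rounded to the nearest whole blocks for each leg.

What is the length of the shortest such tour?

Minimum total distance: 48 blocks.

With 4 stops there are 4!/2 = 12 distinct round trips (a route and its reverse cost the same).
Depot-#101-#102-#103-#104-Depot: 11+12+4+12+9 = 48
Depot-#101-#102-#104-#103-Depot: 11+12+11+12+14 = 60
Depot-#101-#103-#102-#104-Depot: 11+15+4+11+9 = 50
Depot-#101-#103-#104-#102-Depot: 11+15+12+11+10 = 59
Depot-#101-#104-#102-#103-Depot: 11+18+11+4+14 = 58
Depot-#101-#104-#103-#102-Depot: 11+18+12+4+10 = 55
Depot-#102-#101-#103-#104-Depot: 10+12+15+12+9 = 58
Depot-#102-#101-#104-#103-Depot: 10+12+18+12+14 = 66
Depot-#102-#103-#101-#104-Depot: 10+4+15+18+9 = 56
Depot-#102-#104-#101-#103-Depot: 10+11+18+15+14 = 68
Depot-#103-#101-#102-#104-Depot: 14+15+12+11+9 = 61
Depot-#103-#102-#101-#104-Depot: 14+4+12+18+9 = 57
The minimum is 48.
One optimal route: Depot → #101 → #102 → #103 → #104 → Depot (or its reverse).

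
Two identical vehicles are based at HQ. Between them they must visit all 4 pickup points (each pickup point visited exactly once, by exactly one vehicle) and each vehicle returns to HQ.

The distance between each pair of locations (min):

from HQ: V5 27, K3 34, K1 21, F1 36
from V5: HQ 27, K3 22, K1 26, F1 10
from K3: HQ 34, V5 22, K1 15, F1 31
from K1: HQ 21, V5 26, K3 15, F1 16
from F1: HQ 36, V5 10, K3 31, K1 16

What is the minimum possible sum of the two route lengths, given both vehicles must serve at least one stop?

142 min — the smallest possible combined total.

Check every non-empty split of the stops between the two vehicles; for each half take its own optimal tour:
  {V5} + {K3, K1, F1}: 54 + 101 = 155
  {K3} + {V5, K1, F1}: 68 + 74 = 142
  {V5, K3} + {K1, F1}: 83 + 73 = 156
  {K1} + {V5, K3, F1}: 42 + 102 = 144
  {V5, K1} + {K3, F1}: 74 + 101 = 175
  {K3, K1} + {V5, F1}: 70 + 73 = 143
  … (7 splits in total)
Best: vehicle 1 HQ → K3 → HQ = 68; vehicle 2 HQ → V5 → F1 → K1 → HQ = 74; combined 142.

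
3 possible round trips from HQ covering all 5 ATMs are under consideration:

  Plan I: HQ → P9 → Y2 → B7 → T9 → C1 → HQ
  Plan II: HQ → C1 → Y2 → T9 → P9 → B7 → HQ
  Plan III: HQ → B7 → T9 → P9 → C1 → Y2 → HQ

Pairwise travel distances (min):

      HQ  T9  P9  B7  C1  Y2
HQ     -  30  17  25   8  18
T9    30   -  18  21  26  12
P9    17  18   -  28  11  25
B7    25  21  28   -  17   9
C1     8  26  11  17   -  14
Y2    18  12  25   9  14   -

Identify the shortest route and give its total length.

Shortest is Plan II, total 105 min.

Plan I: 17 + 25 + 9 + 21 + 26 + 8 = 106
Plan II: 8 + 14 + 12 + 18 + 28 + 25 = 105
Plan III: 25 + 21 + 18 + 11 + 14 + 18 = 107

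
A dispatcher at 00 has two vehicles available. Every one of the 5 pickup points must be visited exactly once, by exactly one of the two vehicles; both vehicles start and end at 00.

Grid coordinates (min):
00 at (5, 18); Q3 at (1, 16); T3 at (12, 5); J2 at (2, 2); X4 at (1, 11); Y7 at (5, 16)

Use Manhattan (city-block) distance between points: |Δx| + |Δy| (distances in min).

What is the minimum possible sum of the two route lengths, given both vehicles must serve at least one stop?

58 min — the smallest possible combined total.

There are 2^4 − 1 = 15 ways to divide the 5 stops into two non-empty groups. For each, the best each vehicle can do is its own shortest tour through its group:
  {Q3} + {T3, J2, X4, Y7}: 12 + 54 = 66
  {T3} + {Q3, J2, X4, Y7}: 40 + 40 = 80
  {Q3, T3} + {J2, X4, Y7}: 48 + 40 = 88
  {J2} + {Q3, T3, X4, Y7}: 38 + 48 = 86
  {Q3, J2} + {T3, X4, Y7}: 40 + 48 = 88
  {T3, J2} + {Q3, X4, Y7}: 52 + 22 = 74
  … (15 splits in total)
  {Q3, T3, J2, X4} + {Y7}: 54 + 4 = 58  ← best
Best: vehicle 1 00 → Q3 → X4 → J2 → T3 → 00 = 54; vehicle 2 00 → Y7 → 00 = 4; combined 58.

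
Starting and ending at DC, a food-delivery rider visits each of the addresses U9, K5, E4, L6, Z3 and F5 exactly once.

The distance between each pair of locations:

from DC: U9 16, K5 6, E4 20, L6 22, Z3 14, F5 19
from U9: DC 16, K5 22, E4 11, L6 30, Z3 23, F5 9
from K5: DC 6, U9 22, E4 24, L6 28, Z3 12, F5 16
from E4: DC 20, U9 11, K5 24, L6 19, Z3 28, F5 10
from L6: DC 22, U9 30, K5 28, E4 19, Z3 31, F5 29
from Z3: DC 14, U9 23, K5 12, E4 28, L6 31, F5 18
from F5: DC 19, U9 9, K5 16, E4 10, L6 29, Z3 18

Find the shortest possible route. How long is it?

Shortest round trip = 97.

DC→U9→K5→E4→L6→Z3→F5→DC: 16+22+24+19+31+18+19 = 149
DC→U9→K5→E4→L6→F5→Z3→DC: 16+22+24+19+29+18+14 = 142
DC→U9→K5→E4→Z3→L6→F5→DC: 16+22+24+28+31+29+19 = 169
DC→U9→K5→E4→Z3→F5→L6→DC: 16+22+24+28+18+29+22 = 159
DC→U9→K5→E4→F5→L6→Z3→DC: 16+22+24+10+29+31+14 = 146
DC→U9→K5→E4→F5→Z3→L6→DC: 16+22+24+10+18+31+22 = 143
DC→U9→K5→L6→E4→Z3→F5→DC: 16+22+28+19+28+18+19 = 150
DC→U9→K5→L6→E4→F5→Z3→DC: 16+22+28+19+10+18+14 = 127
… (352 more)
DC→K5→Z3→F5→U9→E4→L6→DC: 6+12+18+9+11+19+22 = 97  ← best
The minimum is 97.
One optimal route: DC → K5 → Z3 → F5 → U9 → E4 → L6 → DC (or its reverse).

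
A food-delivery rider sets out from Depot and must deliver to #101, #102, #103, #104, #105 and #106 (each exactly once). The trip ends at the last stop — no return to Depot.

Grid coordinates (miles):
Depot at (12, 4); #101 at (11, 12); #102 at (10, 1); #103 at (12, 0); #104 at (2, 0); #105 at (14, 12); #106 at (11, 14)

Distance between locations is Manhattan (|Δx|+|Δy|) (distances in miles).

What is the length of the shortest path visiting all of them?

There are 6! = 720 possible orderings.
Depot → #101 → #102 → #103 → #104 → #105 → #106: 9+12+3+10+24+5 = 63
Depot → #101 → #102 → #103 → #104 → #106 → #105: 9+12+3+10+23+5 = 62
Depot → #101 → #102 → #103 → #105 → #104 → #106: 9+12+3+14+24+23 = 85
Depot → #101 → #102 → #103 → #105 → #106 → #104: 9+12+3+14+5+23 = 66
Depot → #101 → #102 → #103 → #106 → #104 → #105: 9+12+3+15+23+24 = 86
Depot → #101 → #102 → #103 → #106 → #105 → #104: 9+12+3+15+5+24 = 68
Depot → #101 → #102 → #104 → #103 → #105 → #106: 9+12+9+10+14+5 = 59
Depot → #101 → #102 → #104 → #103 → #106 → #105: 9+12+9+10+15+5 = 60
… (712 more)
Depot → #101 → #106 → #105 → #103 → #102 → #104: 9+2+5+14+3+9 = 42  ← best
The minimum is 42.
One shortest path: Depot → #101 → #106 → #105 → #103 → #102 → #104.

Shortest open route: 42 miles.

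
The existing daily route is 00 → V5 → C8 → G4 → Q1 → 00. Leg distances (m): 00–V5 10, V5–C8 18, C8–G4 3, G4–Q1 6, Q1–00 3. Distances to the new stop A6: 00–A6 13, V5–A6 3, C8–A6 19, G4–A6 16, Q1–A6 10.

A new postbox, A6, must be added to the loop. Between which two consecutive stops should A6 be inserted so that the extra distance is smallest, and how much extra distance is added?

Minimum extra distance: 4 m, inserting A6 between V5 and C8.

Insertion cost between consecutive stops i–j is d(i,A6) + d(A6,j) − d(i,j):
  between 00 and V5: 13 + 3 − 10 = 6
  between V5 and C8: 3 + 19 − 18 = 4
  between C8 and G4: 19 + 16 − 3 = 32
  between G4 and Q1: 16 + 10 − 6 = 20
  between Q1 and 00: 10 + 13 − 3 = 20
Cheapest insertion is between V5 and C8, adding 4.
New total = 40 + 4 = 44.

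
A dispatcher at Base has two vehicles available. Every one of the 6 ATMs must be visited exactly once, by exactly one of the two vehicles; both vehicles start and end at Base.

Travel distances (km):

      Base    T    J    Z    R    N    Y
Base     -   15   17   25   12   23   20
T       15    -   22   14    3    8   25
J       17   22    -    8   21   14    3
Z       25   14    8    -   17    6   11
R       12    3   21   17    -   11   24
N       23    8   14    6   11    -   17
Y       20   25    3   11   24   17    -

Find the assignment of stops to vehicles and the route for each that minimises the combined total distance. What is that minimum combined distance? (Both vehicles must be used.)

Try each way of splitting the stops between the two vehicles (each non-empty) and, for each split, find the best tour for each vehicle:
  {T} + {J, Z, R, N, Y}: 30 + 60 = 90
  {J} + {T, Z, R, N, Y}: 34 + 60 = 94
  {T, J} + {Z, R, N, Y}: 54 + 60 = 114
  {Z} + {T, J, R, N, Y}: 50 + 60 = 110
  {T, Z} + {J, R, N, Y}: 54 + 60 = 114
  {J, Z} + {T, R, N, Y}: 50 + 60 = 110
  … (31 splits in total)
  {R} + {T, J, Z, N, Y}: 24 + 60 = 84  ← best
Best: vehicle 1 Base → R → Base = 24; vehicle 2 Base → T → N → Z → J → Y → Base = 60; combined 84.

84 km — the smallest possible combined total.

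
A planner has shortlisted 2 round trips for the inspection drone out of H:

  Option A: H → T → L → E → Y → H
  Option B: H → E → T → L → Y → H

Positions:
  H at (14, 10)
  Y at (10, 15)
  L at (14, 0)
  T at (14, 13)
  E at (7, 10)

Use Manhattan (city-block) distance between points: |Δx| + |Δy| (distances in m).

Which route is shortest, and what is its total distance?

Shortest is Option A, total 50 m.

Option A: 3 + 13 + 17 + 8 + 9 = 50
Option B: 7 + 10 + 13 + 19 + 9 = 58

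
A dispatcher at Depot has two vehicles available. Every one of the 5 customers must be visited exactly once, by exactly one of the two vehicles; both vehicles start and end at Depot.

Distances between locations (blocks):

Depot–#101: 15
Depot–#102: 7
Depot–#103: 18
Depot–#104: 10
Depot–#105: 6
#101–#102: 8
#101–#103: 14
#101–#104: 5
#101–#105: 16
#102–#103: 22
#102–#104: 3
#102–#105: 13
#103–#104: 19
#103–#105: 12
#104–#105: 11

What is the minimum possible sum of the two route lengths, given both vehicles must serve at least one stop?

59 blocks — the smallest possible combined total.

Check every non-empty split of the stops between the two vehicles; for each half take its own optimal tour:
  {#101} + {#102, #103, #104, #105}: 30 + 47 = 77
  {#102} + {#101, #103, #104, #105}: 14 + 47 = 61
  {#101, #102} + {#103, #104, #105}: 30 + 47 = 77
  {#103} + {#101, #102, #104, #105}: 36 + 37 = 73
  {#101, #103} + {#102, #104, #105}: 47 + 27 = 74
  {#102, #103} + {#101, #104, #105}: 47 + 37 = 84
  … (15 splits in total)
  {#101, #102, #103, #104} + {#105}: 47 + 12 = 59  ← best
Best: vehicle 1 Depot → #102 → #104 → #101 → #103 → Depot = 47; vehicle 2 Depot → #105 → Depot = 12; combined 59.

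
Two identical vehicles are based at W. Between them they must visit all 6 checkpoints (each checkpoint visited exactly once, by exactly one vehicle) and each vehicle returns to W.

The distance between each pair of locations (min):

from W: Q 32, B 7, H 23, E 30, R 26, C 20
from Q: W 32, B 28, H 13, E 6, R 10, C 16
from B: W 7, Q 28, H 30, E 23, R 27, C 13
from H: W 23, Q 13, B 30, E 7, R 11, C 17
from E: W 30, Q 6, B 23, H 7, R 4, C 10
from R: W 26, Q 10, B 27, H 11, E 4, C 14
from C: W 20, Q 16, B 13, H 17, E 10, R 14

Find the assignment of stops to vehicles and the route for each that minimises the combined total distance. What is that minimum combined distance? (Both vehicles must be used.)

94 min — the smallest possible combined total.

There are 2^5 − 1 = 31 ways to divide the 6 stops into two non-empty groups. For each, the best each vehicle can do is its own shortest tour through its group:
  {Q} + {B, H, E, R, C}: 64 + 68 = 132
  {B} + {Q, H, E, R, C}: 14 + 80 = 94
  {Q, B} + {H, E, R, C}: 67 + 68 = 135
  {H} + {Q, B, E, R, C}: 46 + 72 = 118
  {Q, H} + {B, E, R, C}: 68 + 60 = 128
  {B, H} + {Q, E, R, C}: 60 + 72 = 132
  … (31 splits in total)
Best: vehicle 1 W → B → W = 14; vehicle 2 W → H → Q → E → R → C → W = 80; combined 94.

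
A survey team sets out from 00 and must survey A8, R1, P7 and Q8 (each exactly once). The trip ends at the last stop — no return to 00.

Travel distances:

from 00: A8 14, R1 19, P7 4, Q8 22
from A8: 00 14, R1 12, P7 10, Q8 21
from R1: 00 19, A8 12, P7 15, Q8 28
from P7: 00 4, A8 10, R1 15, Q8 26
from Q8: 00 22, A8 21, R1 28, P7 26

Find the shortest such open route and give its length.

Shortest open route: 52.

There are 4! = 24 possible orderings.
00 → A8 → R1 → P7 → Q8: 14+12+15+26 = 67
00 → A8 → R1 → Q8 → P7: 14+12+28+26 = 80
00 → A8 → P7 → R1 → Q8: 14+10+15+28 = 67
00 → A8 → P7 → Q8 → R1: 14+10+26+28 = 78
00 → A8 → Q8 → R1 → P7: 14+21+28+15 = 78
00 → A8 → Q8 → P7 → R1: 14+21+26+15 = 76
00 → R1 → A8 → P7 → Q8: 19+12+10+26 = 67
00 → R1 → A8 → Q8 → P7: 19+12+21+26 = 78
00 → R1 → P7 → A8 → Q8: 19+15+10+21 = 65
00 → R1 → P7 → Q8 → A8: 19+15+26+21 = 81
00 → R1 → Q8 → A8 → P7: 19+28+21+10 = 78
00 → R1 → Q8 → P7 → A8: 19+28+26+10 = 83
00 → P7 → A8 → R1 → Q8: 4+10+12+28 = 54
00 → P7 → A8 → Q8 → R1: 4+10+21+28 = 63
… (10 more)
00 → P7 → R1 → A8 → Q8: 4+15+12+21 = 52  ← best
The minimum is 52.
One shortest path: 00 → P7 → R1 → A8 → Q8.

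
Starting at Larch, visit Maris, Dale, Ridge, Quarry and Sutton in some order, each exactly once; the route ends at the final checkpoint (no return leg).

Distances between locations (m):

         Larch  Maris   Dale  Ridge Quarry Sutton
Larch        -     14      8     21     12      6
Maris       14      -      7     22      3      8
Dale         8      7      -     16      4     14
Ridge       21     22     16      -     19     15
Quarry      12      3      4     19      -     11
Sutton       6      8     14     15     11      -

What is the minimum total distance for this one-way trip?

Shortest open route: 37 m.

There are 5! = 120 possible orderings.
Larch→Maris→Dale→Ridge→Quarry→Sutton: 14+7+16+19+11 = 67
Larch→Maris→Dale→Ridge→Sutton→Quarry: 14+7+16+15+11 = 63
Larch→Maris→Dale→Quarry→Ridge→Sutton: 14+7+4+19+15 = 59
Larch→Maris→Dale→Quarry→Sutton→Ridge: 14+7+4+11+15 = 51
Larch→Maris→Dale→Sutton→Ridge→Quarry: 14+7+14+15+19 = 69
Larch→Maris→Dale→Sutton→Quarry→Ridge: 14+7+14+11+19 = 65
Larch→Maris→Ridge→Dale→Quarry→Sutton: 14+22+16+4+11 = 67
Larch→Maris→Ridge→Dale→Sutton→Quarry: 14+22+16+14+11 = 77
Larch→Maris→Ridge→Quarry→Dale→Sutton: 14+22+19+4+14 = 73
Larch→Maris→Ridge→Quarry→Sutton→Dale: 14+22+19+11+14 = 80
Larch→Maris→Ridge→Sutton→Dale→Quarry: 14+22+15+14+4 = 69
Larch→Maris→Ridge→Sutton→Quarry→Dale: 14+22+15+11+4 = 66
Larch→Maris→Quarry→Dale→Ridge→Sutton: 14+3+4+16+15 = 52
Larch→Maris→Quarry→Dale→Sutton→Ridge: 14+3+4+14+15 = 50
… (106 more)
Larch→Sutton→Maris→Quarry→Dale→Ridge: 6+8+3+4+16 = 37  ← best
The minimum is 37.
One shortest path: Larch → Sutton → Maris → Quarry → Dale → Ridge.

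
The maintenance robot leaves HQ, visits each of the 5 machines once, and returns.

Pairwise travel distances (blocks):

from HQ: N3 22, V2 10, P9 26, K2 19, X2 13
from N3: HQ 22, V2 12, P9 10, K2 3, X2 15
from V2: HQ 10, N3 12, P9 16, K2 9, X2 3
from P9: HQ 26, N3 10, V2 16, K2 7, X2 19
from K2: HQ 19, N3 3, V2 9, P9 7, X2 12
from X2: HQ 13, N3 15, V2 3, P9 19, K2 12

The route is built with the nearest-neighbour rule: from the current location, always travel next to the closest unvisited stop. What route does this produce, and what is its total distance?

Total distance 64 blocks via the nearest-neighbour route HQ → V2 → X2 → K2 → N3 → P9 → HQ.

HQ → [V2:10 / X2:13 / K2:19 / N3:22 / P9:26] → V2 (10)
V2 → [X2:3 / K2:9 / N3:12 / P9:16] → X2 (3)
X2 → [K2:12 / N3:15 / P9:19] → K2 (12)
K2 → [N3:3 / P9:7] → N3 (3)
N3 → [P9:10] → P9 (10)
Return P9→HQ: 26.
Total = 10 + 3 + 12 + 3 + 10 + 26 = 64.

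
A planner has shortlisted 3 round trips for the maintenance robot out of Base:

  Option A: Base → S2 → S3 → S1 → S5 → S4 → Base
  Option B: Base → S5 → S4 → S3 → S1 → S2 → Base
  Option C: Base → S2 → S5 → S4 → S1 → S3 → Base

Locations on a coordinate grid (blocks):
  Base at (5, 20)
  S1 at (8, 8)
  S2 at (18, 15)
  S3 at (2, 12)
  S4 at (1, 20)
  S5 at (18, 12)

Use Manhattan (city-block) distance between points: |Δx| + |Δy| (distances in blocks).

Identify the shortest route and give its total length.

Shortest is Option C, total 86 blocks.

Option A: 18 + 19 + 10 + 14 + 25 + 4 = 90
Option B: 21 + 25 + 9 + 10 + 17 + 18 = 100
Option C: 18 + 3 + 25 + 19 + 10 + 11 = 86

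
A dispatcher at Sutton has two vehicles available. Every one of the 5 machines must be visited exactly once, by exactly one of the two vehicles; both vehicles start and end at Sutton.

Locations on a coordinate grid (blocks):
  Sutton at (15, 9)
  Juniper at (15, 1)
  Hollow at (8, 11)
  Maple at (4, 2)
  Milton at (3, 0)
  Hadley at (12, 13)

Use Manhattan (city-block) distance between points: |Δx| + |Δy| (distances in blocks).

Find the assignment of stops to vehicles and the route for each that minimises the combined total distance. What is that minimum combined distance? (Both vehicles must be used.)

Try each way of splitting the stops between the two vehicles (each non-empty) and, for each split, find the best tour for each vehicle:
  {Juniper} + {Hollow, Maple, Milton, Hadley}: 16 + 50 = 66
  {Hollow} + {Juniper, Maple, Milton, Hadley}: 18 + 50 = 68
  {Juniper, Hollow} + {Maple, Milton, Hadley}: 34 + 50 = 84
  {Maple} + {Juniper, Hollow, Milton, Hadley}: 36 + 50 = 86
  {Juniper, Maple} + {Hollow, Milton, Hadley}: 38 + 50 = 88
  {Hollow, Maple} + {Juniper, Milton, Hadley}: 40 + 50 = 90
  … (15 splits in total)
  {Juniper, Hollow, Maple, Milton} + {Hadley}: 46 + 14 = 60  ← best
Best: vehicle 1 Sutton → Juniper → Milton → Maple → Hollow → Sutton = 46; vehicle 2 Sutton → Hadley → Sutton = 14; combined 60.

Minimum combined distance: 60 blocks.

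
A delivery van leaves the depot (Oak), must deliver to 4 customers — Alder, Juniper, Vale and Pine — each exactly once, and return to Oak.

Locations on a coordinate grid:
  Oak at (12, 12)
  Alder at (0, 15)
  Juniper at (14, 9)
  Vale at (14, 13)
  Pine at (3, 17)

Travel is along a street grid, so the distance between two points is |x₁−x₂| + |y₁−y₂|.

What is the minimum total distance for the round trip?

With 4 stops there are 4!/2 = 12 distinct round trips (a route and its reverse cost the same).
Oak-Alder-Juniper-Vale-Pine-Oak: 15+20+4+15+14 = 68
Oak-Alder-Juniper-Pine-Vale-Oak: 15+20+19+15+3 = 72
Oak-Alder-Vale-Juniper-Pine-Oak: 15+16+4+19+14 = 68
Oak-Alder-Vale-Pine-Juniper-Oak: 15+16+15+19+5 = 70
Oak-Alder-Pine-Juniper-Vale-Oak: 15+5+19+4+3 = 46
Oak-Alder-Pine-Vale-Juniper-Oak: 15+5+15+4+5 = 44
Oak-Juniper-Alder-Vale-Pine-Oak: 5+20+16+15+14 = 70
Oak-Juniper-Alder-Pine-Vale-Oak: 5+20+5+15+3 = 48
Oak-Juniper-Vale-Alder-Pine-Oak: 5+4+16+5+14 = 44
Oak-Juniper-Pine-Alder-Vale-Oak: 5+19+5+16+3 = 48
Oak-Vale-Alder-Juniper-Pine-Oak: 3+16+20+19+14 = 72
Oak-Vale-Juniper-Alder-Pine-Oak: 3+4+20+5+14 = 46
The minimum is 44.
One optimal route: Oak → Alder → Pine → Vale → Juniper → Oak (or its reverse).

44 — the shortest possible round trip.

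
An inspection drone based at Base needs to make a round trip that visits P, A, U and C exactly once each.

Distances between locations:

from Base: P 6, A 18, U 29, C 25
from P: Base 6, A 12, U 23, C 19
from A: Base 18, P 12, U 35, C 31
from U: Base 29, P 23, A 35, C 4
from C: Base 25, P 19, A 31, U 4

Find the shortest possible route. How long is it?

With 4 stops there are 4!/2 = 12 distinct round trips (a route and its reverse cost the same).
Base→P→A→U→C→Base: 6+12+35+4+25 = 82
Base→P→A→C→U→Base: 6+12+31+4+29 = 82
Base→P→U→A→C→Base: 6+23+35+31+25 = 120
Base→P→U→C→A→Base: 6+23+4+31+18 = 82
Base→P→C→A→U→Base: 6+19+31+35+29 = 120
Base→P→C→U→A→Base: 6+19+4+35+18 = 82
Base→A→P→U→C→Base: 18+12+23+4+25 = 82
Base→A→P→C→U→Base: 18+12+19+4+29 = 82
Base→A→U→P→C→Base: 18+35+23+19+25 = 120
Base→A→C→P→U→Base: 18+31+19+23+29 = 120
Base→U→P→A→C→Base: 29+23+12+31+25 = 120
Base→U→A→P→C→Base: 29+35+12+19+25 = 120
The minimum is 82.
One optimal route: Base → P → A → U → C → Base (or its reverse).

Shortest round trip = 82.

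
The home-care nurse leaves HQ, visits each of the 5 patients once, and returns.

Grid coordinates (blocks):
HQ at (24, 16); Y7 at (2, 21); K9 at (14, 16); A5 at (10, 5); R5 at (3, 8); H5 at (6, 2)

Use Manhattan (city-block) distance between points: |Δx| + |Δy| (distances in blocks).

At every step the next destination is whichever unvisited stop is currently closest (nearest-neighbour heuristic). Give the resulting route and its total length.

82 blocks along HQ → K9 → A5 → H5 → R5 → Y7 → HQ.

At HQ the remaining stops are K9 10, A5 25, Y7 27, R5 29, H5 32; go to K9.
At K9 the remaining stops are A5 15, Y7 17, R5 19, H5 22; go to A5.
At A5 the remaining stops are H5 7, R5 10, Y7 24; go to H5.
At H5 the remaining stops are R5 9, Y7 23; go to R5.
At R5 the remaining stops are Y7 14; go to Y7.
Return Y7→HQ: 27.
Total = 10 + 15 + 7 + 9 + 14 + 27 = 82.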